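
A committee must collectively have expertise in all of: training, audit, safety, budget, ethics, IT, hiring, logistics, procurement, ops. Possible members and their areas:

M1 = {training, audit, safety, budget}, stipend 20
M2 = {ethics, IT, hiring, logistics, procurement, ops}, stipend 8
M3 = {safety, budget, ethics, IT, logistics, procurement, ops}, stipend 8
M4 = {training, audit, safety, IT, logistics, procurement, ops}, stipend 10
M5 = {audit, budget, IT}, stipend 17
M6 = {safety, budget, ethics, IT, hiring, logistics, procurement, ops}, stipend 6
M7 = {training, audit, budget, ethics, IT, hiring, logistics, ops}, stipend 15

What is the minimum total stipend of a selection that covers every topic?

16

M4, M6 cover every topic at stipend 10 + 6 = 16.
Any cover uses at least 2 members; among all covering selections none totals below 16.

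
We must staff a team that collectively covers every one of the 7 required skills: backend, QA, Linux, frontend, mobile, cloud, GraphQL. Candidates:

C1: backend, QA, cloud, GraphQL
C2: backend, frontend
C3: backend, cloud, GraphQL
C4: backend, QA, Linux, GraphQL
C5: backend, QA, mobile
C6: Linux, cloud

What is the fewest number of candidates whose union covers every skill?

4

C1, C2, C4, C5 together cover {backend, QA, Linux, frontend, mobile, cloud, GraphQL} — every skill.
No 3 of the 6 candidates cover everything (all 20 triples fall short), so 4 is minimum.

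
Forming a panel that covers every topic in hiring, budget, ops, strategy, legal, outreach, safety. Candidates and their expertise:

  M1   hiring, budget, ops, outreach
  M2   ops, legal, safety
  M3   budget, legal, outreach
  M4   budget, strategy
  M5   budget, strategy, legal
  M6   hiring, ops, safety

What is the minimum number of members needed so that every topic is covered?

3

M1, M2, M4 together cover {hiring, budget, ops, strategy, legal, outreach, safety} — every topic.
No 2 of the 6 members cover everything (all 15 pairs fall short), so 3 is minimum.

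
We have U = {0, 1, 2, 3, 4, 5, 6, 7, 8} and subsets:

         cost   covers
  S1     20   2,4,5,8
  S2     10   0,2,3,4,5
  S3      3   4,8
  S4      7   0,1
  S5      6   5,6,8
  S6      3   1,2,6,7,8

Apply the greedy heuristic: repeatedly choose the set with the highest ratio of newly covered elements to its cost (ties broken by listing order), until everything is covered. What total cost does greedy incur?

13

Pick 1: S6 adds 5 new (1, 2, 6, 7, 8) at cost 3 (ratio 5/3).
Pick 2: S2 adds 4 new (0, 3, 4, 5) at cost 10 (ratio 4/10).
Greedy total cost: 3 + 10 = 13.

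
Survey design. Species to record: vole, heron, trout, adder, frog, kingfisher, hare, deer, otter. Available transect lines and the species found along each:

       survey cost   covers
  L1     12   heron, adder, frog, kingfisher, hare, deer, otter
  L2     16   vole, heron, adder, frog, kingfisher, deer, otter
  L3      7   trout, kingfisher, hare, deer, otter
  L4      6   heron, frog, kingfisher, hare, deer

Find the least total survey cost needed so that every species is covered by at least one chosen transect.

23

L2, L3 cover every species at survey cost 16 + 7 = 23.
Any cover uses at least 2 transects; among all covering selections none totals below 23.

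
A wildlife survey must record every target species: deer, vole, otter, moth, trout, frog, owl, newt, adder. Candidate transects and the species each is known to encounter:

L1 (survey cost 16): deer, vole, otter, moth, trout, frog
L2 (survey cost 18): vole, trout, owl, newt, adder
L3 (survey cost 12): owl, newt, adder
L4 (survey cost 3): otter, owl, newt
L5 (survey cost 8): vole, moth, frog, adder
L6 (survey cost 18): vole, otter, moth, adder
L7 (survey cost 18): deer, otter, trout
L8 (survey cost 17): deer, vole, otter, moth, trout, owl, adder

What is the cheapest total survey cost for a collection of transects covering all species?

L1, L4, L5 cover every species at survey cost 16 + 3 + 8 = 27.
Any cover uses at least 2 transects; among all covering selections none totals below 27.

27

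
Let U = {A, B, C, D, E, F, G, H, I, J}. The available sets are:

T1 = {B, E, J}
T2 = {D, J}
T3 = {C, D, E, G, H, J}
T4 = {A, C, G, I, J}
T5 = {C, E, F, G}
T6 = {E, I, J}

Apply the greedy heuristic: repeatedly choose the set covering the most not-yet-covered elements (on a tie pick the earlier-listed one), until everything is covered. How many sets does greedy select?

4

Pick 1: T3 covers 6 new elements (C, D, E, G, H, J).
Pick 2: T4 covers 2 new elements (A, I).
Pick 3: T1 covers 1 new elements (B).
Pick 4: T5 covers 1 new elements (F).
Greedy uses 4 sets.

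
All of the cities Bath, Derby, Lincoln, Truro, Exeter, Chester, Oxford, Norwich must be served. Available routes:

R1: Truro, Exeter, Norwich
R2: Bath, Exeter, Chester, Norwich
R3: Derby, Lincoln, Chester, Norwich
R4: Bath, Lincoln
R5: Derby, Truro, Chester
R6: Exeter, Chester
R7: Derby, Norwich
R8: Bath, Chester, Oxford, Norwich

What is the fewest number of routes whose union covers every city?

3

R1, R3, R8 together cover {Bath, Derby, Lincoln, Truro, Exeter, Chester, Oxford, Norwich} — every city.
No 2 of the 8 routes cover everything (all 28 pairs fall short), so 3 is minimum.
Greedy (largest uncovered first) would take R2, R3, R1, R8 — 4 routes — but 3 suffice.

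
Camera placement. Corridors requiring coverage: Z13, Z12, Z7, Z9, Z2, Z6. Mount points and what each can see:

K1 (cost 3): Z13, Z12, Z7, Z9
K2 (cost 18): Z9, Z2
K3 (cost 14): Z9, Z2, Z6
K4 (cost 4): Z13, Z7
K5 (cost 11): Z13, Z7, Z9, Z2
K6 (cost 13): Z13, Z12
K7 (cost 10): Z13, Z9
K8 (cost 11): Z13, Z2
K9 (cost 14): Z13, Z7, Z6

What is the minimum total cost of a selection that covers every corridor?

17

K1, K3 cover every corridor at cost 3 + 14 = 17.
Any cover uses at least 2 camera mounts; among all covering selections none totals below 17.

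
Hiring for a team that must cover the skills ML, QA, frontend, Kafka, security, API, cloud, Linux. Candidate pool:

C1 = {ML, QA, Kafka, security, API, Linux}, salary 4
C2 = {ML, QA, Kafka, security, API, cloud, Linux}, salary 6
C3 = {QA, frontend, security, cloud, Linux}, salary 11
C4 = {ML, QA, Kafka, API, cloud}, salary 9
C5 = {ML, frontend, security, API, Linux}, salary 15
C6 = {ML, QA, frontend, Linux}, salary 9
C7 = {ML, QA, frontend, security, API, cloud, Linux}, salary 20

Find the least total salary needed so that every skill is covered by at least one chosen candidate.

15

C1, C3 cover every skill at salary 4 + 11 = 15.
Any cover uses at least 2 candidates; among all covering selections none totals below 15.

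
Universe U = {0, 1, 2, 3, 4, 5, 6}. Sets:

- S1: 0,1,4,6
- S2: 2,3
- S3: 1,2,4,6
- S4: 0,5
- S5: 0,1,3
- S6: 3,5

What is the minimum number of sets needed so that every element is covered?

3

S1, S2, S4 together cover {0, 1, 2, 3, 4, 5, 6} — every element.
No 2 of the 6 sets cover everything (all 15 pairs fall short), so 3 is minimum.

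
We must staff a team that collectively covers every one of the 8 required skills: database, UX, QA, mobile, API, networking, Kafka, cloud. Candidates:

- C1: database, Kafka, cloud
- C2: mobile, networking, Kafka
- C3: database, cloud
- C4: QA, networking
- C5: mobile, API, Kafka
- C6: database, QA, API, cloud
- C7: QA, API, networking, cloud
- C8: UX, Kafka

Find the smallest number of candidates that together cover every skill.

C2, C6, C8 together cover {database, UX, QA, mobile, API, networking, Kafka, cloud} — every skill.
No 2 of the 8 candidates cover everything (all 28 pairs fall short), so 3 is minimum.

3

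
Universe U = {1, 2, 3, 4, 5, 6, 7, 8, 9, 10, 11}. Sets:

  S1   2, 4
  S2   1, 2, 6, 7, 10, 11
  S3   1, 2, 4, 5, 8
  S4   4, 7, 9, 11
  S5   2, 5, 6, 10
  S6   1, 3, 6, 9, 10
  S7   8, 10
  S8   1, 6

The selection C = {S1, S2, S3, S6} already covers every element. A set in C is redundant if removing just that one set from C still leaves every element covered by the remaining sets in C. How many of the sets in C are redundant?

1

Drop S1: the rest still cover every element — redundant.
Drop S2: 7, 11 uncovered — not redundant.
Drop S3: 5, 8 uncovered — not redundant.
Drop S6: 3, 9 uncovered — not redundant.
1 redundant: S1.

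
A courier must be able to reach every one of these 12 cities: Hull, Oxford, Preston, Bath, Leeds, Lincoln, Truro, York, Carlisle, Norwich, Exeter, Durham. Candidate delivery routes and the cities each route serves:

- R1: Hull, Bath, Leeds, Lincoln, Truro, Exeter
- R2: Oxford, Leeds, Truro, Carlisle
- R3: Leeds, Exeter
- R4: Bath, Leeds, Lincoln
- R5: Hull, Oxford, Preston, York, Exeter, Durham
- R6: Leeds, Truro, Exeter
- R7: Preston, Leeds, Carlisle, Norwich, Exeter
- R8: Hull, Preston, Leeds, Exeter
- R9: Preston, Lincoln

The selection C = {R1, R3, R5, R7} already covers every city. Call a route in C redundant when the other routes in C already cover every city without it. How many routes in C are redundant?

1

Drop R1: Bath, Lincoln, Truro uncovered — not redundant.
Drop R3: the rest still cover every city — redundant.
Drop R5: Oxford, York, Durham uncovered — not redundant.
Drop R7: Carlisle, Norwich uncovered — not redundant.
1 redundant: R3.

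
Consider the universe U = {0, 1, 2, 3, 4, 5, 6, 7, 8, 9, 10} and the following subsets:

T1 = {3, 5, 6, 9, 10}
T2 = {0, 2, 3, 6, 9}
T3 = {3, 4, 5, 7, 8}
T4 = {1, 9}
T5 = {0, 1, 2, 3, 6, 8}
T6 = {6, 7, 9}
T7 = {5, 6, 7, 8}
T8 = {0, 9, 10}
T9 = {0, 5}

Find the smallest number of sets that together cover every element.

T1, T3, T5 together cover {0, 1, 2, 3, 4, 5, 6, 7, 8, 9, 10} — every element.
No 2 of the 9 sets cover everything (all 36 pairs fall short), so 3 is minimum.

3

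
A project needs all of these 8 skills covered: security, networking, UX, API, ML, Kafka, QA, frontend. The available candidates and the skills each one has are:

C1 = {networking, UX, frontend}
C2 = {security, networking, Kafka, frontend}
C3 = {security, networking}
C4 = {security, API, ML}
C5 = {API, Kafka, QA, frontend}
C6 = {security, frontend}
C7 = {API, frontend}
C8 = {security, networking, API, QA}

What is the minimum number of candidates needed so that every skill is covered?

3

C1, C4, C5 together cover {security, networking, UX, API, ML, Kafka, QA, frontend} — every skill.
No 2 of the 8 candidates cover everything (all 28 pairs fall short), so 3 is minimum.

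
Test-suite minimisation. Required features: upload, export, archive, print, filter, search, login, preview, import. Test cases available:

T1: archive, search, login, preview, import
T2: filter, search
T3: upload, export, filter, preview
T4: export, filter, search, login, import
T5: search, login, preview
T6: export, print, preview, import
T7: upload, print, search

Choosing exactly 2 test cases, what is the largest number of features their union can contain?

Choosing T1, T3 covers {upload, export, archive, filter, search, login, preview, import} — 8 features.
No choice of 2 test cases does better; here print is left uncovered.

8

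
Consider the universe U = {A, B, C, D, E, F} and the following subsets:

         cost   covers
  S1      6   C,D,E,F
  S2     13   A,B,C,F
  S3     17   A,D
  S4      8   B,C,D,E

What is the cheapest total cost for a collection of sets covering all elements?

S1, S2 cover every element at cost 6 + 13 = 19.
Any cover uses at least 2 sets; among all covering selections none totals below 19.

19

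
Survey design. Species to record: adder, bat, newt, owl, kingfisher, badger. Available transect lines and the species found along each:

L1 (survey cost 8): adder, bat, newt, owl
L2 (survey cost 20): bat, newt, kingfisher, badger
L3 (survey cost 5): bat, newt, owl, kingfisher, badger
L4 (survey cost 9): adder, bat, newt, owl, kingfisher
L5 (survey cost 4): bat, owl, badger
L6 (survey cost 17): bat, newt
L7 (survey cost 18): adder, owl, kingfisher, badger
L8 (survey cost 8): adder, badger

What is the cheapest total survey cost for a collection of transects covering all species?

13

L1, L3 cover every species at survey cost 8 + 5 = 13.
Any cover uses at least 2 transects; among all covering selections none totals below 13.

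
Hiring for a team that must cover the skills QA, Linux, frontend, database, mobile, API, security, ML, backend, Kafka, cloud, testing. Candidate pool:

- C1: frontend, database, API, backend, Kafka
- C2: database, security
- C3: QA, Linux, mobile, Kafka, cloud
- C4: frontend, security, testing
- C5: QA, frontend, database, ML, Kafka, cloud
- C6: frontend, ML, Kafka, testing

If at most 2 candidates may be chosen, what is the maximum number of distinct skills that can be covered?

9

Choosing C1, C3 covers {QA, Linux, frontend, database, mobile, API, backend, Kafka, cloud} — 9 skills.
No choice of 2 candidates does better; here security, ML, testing are left uncovered.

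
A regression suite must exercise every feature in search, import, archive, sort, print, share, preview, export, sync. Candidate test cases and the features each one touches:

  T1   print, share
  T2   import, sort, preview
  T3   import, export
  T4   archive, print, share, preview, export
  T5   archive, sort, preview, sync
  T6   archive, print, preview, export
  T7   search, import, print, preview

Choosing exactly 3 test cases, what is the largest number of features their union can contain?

Choosing T4, T5, T7 covers {search, import, archive, sort, print, share, preview, export, sync} — 9 features.
That is all 9 features.

9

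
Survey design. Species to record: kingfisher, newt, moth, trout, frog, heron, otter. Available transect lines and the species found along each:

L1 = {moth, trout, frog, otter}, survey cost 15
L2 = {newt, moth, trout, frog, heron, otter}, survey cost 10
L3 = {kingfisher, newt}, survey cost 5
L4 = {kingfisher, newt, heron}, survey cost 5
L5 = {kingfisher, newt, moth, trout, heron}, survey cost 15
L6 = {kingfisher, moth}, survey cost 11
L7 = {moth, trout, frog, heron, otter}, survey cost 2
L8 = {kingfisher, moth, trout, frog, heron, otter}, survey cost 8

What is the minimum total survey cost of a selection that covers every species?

L3, L7 cover every species at survey cost 5 + 2 = 7.
Any cover uses at least 2 transects; among all covering selections none totals below 7.

7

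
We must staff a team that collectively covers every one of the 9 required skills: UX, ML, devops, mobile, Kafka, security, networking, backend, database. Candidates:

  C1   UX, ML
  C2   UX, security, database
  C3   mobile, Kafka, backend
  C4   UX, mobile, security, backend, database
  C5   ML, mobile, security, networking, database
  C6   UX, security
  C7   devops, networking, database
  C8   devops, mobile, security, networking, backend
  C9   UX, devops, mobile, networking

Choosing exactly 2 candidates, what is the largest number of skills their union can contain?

7

Choosing C1, C8 covers {UX, ML, devops, mobile, security, networking, backend} — 7 skills.
No choice of 2 candidates does better; here Kafka, database are left uncovered.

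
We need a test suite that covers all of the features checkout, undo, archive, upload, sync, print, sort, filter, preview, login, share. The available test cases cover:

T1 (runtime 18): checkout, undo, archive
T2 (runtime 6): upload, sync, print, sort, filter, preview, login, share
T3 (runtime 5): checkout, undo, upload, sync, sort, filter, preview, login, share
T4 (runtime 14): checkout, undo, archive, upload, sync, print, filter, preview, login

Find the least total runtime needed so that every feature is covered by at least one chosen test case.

19

T3, T4 cover every feature at runtime 5 + 14 = 19.
Any cover uses at least 2 test cases; among all covering selections none totals below 19.
Greedy by coverage-per-runtime would pick T3, T2, T4 for 25 — worse than the optimum 19.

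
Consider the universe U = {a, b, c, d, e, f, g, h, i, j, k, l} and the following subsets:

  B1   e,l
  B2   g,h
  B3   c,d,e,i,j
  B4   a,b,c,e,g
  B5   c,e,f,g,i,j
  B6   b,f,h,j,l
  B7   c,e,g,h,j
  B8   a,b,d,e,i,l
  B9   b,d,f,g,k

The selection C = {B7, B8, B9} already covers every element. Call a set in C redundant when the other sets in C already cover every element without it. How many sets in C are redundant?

Drop B7: c, h, j uncovered — not redundant.
Drop B8: a, i, l uncovered — not redundant.
Drop B9: f, k uncovered — not redundant.
None of the sets in C is redundant.

0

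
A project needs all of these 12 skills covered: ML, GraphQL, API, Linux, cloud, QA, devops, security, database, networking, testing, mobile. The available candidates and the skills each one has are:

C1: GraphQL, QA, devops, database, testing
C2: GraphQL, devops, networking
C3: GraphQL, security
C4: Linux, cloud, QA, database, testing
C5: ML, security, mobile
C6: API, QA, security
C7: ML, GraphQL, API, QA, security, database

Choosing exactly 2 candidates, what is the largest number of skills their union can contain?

9

Choosing C4, C7 covers {ML, GraphQL, API, Linux, cloud, QA, security, database, testing} — 9 skills.
No choice of 2 candidates does better; here devops, networking, mobile are left uncovered.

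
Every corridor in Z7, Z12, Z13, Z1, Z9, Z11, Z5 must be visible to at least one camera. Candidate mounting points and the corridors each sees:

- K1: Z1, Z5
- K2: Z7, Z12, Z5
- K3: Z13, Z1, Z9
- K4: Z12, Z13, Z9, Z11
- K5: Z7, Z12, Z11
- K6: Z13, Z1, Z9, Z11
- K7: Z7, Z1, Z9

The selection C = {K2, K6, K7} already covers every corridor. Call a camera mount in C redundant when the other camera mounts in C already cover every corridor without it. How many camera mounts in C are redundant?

Drop K2: Z12, Z5 uncovered — not redundant.
Drop K6: Z13, Z11 uncovered — not redundant.
Drop K7: the rest still cover every corridor — redundant.
1 redundant: K7.

1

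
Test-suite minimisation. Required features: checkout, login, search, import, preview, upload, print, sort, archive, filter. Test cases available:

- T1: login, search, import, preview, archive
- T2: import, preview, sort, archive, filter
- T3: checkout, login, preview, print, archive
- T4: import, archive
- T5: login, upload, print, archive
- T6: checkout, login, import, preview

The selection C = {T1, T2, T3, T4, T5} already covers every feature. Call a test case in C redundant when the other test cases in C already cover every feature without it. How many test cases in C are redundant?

1

Drop T1: search uncovered — not redundant.
Drop T2: sort, filter uncovered — not redundant.
Drop T3: checkout uncovered — not redundant.
Drop T4: the rest still cover every feature — redundant.
Drop T5: upload uncovered — not redundant.
1 redundant: T4.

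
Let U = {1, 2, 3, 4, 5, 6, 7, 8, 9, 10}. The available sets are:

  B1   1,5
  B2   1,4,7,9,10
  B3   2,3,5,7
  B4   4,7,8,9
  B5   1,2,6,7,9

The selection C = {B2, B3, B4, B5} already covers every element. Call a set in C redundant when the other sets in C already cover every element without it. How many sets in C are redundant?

Drop B2: 10 uncovered — not redundant.
Drop B3: 3, 5 uncovered — not redundant.
Drop B4: 8 uncovered — not redundant.
Drop B5: 6 uncovered — not redundant.
None of the sets in C is redundant.

0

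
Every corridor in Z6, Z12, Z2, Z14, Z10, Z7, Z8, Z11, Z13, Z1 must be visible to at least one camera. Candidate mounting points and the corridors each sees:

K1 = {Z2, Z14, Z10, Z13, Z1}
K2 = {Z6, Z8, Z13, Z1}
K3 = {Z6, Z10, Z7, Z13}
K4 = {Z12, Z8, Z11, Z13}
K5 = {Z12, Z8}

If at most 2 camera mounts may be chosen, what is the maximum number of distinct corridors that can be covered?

8

Choosing K1, K4 covers {Z12, Z2, Z14, Z10, Z8, Z11, Z13, Z1} — 8 corridors.
No choice of 2 camera mounts does better; here Z6, Z7 are left uncovered.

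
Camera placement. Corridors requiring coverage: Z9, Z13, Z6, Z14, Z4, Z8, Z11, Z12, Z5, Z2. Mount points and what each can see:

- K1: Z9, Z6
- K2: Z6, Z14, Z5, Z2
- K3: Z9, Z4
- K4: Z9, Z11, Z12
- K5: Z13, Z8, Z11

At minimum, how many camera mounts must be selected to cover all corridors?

4

K2, K3, K4, K5 together cover {Z9, Z13, Z6, Z14, Z4, Z8, Z11, Z12, Z5, Z2} — every corridor.
No 3 of the 5 camera mounts cover everything (all 10 triples fall short), so 4 is minimum.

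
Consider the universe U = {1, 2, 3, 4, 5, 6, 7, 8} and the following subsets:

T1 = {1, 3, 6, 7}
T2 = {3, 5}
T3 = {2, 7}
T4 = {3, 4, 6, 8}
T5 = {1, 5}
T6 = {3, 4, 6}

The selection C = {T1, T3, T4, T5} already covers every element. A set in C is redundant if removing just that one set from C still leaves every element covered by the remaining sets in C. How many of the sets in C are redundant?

Drop T1: the rest still cover every element — redundant.
Drop T3: 2 uncovered — not redundant.
Drop T4: 4, 8 uncovered — not redundant.
Drop T5: 5 uncovered — not redundant.
1 redundant: T1.

1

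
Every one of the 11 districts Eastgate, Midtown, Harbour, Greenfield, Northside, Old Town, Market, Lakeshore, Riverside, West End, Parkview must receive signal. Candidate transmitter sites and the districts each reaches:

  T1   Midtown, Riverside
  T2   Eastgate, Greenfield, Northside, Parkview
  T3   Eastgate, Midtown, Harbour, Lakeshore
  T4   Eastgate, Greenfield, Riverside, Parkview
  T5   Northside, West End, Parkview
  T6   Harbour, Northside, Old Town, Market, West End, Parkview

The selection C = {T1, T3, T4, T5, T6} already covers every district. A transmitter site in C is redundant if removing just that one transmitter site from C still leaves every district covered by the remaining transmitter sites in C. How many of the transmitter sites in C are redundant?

2

Drop T1: the rest still cover every district — redundant.
Drop T3: Lakeshore uncovered — not redundant.
Drop T4: Greenfield uncovered — not redundant.
Drop T5: the rest still cover every district — redundant.
Drop T6: Old Town, Market uncovered — not redundant.
2 redundant: T1, T5.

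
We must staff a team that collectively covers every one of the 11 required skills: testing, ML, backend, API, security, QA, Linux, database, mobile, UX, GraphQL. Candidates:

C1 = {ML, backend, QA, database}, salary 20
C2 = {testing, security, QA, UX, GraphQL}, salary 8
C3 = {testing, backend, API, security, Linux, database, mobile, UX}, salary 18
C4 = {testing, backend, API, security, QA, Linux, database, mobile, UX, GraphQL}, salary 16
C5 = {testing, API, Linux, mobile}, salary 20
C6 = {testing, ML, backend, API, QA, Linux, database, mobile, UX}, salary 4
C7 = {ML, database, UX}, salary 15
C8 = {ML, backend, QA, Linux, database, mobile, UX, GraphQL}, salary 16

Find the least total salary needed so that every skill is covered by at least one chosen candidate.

12

C2, C6 cover every skill at salary 8 + 4 = 12.
Any cover uses at least 2 candidates; among all covering selections none totals below 12.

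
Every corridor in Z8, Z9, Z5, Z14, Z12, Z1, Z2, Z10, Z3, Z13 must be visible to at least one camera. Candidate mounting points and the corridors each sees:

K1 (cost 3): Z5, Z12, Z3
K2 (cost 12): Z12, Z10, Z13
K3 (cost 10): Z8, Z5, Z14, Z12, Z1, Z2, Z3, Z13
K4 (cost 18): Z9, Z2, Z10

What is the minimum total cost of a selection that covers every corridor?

28

K3, K4 cover every corridor at cost 10 + 18 = 28.
Any cover uses at least 2 camera mounts; among all covering selections none totals below 28.
Greedy by coverage-per-cost would pick K1, K3, K4 for 31 — worse than the optimum 28.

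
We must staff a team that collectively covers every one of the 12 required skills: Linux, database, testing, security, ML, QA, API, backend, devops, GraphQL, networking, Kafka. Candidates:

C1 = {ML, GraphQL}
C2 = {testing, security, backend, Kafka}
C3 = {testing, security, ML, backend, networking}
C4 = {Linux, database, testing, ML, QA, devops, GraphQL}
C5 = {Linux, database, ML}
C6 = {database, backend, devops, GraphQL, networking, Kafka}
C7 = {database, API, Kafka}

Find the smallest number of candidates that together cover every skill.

3

C3, C4, C7 together cover {Linux, database, testing, security, ML, QA, API, backend, devops, GraphQL, networking, Kafka} — every skill.
No 2 of the 7 candidates cover everything (all 21 pairs fall short), so 3 is minimum.
Greedy (largest uncovered first) would take C4, C2, C3, C7 — 4 candidates — but 3 suffice.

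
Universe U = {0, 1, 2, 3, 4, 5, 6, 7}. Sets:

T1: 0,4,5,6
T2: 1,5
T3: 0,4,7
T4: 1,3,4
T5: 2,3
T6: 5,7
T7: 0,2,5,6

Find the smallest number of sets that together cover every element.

3

T3, T4, T7 together cover {0, 1, 2, 3, 4, 5, 6, 7} — every element.
No 2 of the 7 sets cover everything (all 21 pairs fall short), so 3 is minimum.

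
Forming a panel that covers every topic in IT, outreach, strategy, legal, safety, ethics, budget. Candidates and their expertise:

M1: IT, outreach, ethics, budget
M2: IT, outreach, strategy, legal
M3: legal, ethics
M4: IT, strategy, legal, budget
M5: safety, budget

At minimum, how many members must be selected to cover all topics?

3

M1, M2, M5 together cover {IT, outreach, strategy, legal, safety, ethics, budget} — every topic.
No 2 of the 5 members cover everything (all 10 pairs fall short), so 3 is minimum.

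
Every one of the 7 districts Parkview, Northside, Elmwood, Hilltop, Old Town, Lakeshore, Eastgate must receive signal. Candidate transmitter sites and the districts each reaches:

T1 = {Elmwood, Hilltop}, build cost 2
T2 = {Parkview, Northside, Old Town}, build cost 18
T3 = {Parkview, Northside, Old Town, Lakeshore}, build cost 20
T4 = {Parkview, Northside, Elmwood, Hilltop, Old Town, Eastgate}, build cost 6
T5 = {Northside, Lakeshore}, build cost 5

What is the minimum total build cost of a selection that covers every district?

T4, T5 cover every district at build cost 6 + 5 = 11.
Any cover uses at least 2 transmitter sites; among all covering selections none totals below 11.

11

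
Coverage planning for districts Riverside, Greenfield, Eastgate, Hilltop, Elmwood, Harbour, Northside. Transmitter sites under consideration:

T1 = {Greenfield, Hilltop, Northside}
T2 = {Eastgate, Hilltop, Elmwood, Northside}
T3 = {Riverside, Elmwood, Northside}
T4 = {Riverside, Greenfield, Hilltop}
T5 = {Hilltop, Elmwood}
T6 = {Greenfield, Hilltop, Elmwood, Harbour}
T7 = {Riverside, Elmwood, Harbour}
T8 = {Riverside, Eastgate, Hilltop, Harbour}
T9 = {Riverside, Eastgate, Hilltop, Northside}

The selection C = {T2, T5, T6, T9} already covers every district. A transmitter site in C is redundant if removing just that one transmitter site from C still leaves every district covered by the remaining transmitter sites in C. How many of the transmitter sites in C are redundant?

Drop T2: the rest still cover every district — redundant.
Drop T5: the rest still cover every district — redundant.
Drop T6: Greenfield, Harbour uncovered — not redundant.
Drop T9: Riverside uncovered — not redundant.
2 redundant: T2, T5.

2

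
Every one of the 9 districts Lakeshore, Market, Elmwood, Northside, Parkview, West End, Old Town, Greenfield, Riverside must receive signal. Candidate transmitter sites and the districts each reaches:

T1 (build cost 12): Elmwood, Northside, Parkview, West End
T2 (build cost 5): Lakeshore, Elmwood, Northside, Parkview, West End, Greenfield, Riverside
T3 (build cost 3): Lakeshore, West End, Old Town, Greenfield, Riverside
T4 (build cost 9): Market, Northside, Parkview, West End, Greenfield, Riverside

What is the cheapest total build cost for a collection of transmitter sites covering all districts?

17

T2, T3, T4 cover every district at build cost 5 + 3 + 9 = 17.
Any cover uses at least 3 transmitter sites; among all covering selections none totals below 17.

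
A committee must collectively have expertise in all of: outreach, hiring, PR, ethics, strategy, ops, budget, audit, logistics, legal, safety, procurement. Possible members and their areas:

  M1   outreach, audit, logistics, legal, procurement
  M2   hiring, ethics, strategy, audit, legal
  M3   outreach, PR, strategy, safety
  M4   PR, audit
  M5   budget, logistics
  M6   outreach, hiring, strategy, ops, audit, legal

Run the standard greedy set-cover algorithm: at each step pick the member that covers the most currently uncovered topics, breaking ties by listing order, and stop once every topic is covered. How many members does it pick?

Pick 1: M6 covers 6 new topics (outreach, hiring, strategy, ops, audit, legal).
Pick 2: M1 covers 2 new topics (logistics, procurement).
Pick 3: M3 covers 2 new topics (PR, safety).
Pick 4: M2 covers 1 new topics (ethics).
Pick 5: M5 covers 1 new topics (budget).
Greedy uses 5 members.

5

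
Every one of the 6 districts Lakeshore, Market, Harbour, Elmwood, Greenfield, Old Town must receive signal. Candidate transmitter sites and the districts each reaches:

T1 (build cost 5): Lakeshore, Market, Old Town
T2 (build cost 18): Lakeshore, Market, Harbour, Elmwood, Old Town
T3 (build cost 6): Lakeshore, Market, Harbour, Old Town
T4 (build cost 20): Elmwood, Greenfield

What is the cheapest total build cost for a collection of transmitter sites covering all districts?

T3, T4 cover every district at build cost 6 + 20 = 26.
Any cover uses at least 2 transmitter sites; among all covering selections none totals below 26.

26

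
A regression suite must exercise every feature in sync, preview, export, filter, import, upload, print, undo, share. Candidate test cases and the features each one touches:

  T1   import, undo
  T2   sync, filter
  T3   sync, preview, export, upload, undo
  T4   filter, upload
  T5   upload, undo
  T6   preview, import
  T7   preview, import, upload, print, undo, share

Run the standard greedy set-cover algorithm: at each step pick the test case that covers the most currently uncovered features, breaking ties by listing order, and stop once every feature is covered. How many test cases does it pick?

Pick 1: T7 covers 6 new features (preview, import, upload, print, undo, share).
Pick 2: T2 covers 2 new features (sync, filter).
Pick 3: T3 covers 1 new features (export).
Greedy uses 3 test cases.

3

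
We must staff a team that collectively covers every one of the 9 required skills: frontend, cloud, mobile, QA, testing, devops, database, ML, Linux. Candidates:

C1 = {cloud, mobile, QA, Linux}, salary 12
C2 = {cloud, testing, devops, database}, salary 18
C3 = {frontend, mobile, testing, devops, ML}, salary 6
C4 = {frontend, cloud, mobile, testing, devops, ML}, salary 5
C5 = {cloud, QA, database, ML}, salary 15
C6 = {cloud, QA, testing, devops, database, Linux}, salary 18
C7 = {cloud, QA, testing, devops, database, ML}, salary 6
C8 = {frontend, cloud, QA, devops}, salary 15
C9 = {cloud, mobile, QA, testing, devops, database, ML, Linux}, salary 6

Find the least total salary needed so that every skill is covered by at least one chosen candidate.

C4, C9 cover every skill at salary 5 + 6 = 11.
Any cover uses at least 2 candidates; among all covering selections none totals below 11.

11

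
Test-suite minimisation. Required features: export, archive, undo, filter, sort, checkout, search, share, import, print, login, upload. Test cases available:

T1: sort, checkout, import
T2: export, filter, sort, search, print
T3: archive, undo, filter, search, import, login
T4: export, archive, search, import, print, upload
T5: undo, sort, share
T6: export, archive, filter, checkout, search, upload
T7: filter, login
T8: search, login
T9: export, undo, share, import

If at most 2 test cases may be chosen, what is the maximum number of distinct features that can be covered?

9

Choosing T2, T3 covers {export, archive, undo, filter, sort, search, import, print, login} — 9 features.
No choice of 2 test cases does better; here checkout, share, upload are left uncovered.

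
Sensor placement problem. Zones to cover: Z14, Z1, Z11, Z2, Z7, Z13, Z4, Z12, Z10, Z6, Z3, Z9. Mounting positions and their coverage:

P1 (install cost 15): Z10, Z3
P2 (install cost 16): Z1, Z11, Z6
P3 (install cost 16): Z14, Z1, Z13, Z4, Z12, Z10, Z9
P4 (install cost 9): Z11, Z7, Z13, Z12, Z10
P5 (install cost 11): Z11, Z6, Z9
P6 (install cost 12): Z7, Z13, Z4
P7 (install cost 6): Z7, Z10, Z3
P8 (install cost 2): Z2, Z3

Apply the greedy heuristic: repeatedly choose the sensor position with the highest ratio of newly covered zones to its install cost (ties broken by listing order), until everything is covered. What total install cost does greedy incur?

Pick 1: P8 adds 2 new (Z2, Z3) at install cost 2 (ratio 2/2).
Pick 2: P4 adds 5 new (Z11, Z7, Z13, Z12, Z10) at install cost 9 (ratio 5/9).
Pick 3: P3 adds 4 new (Z14, Z1, Z4, Z9) at install cost 16 (ratio 4/16).
Pick 4: P5 adds 1 new (Z6) at install cost 11 (ratio 1/11).
Greedy total install cost: 2 + 9 + 16 + 11 = 38. (The true optimum is 35, so greedy overshoots here.)

38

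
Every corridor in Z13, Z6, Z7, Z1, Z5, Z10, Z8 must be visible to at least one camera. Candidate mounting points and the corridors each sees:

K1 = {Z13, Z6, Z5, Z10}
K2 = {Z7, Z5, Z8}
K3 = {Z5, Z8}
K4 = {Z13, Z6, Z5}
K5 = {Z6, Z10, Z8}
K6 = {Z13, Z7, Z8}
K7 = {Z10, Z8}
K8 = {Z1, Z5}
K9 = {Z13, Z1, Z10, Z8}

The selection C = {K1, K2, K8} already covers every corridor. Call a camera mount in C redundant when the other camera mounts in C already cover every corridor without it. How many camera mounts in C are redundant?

0

Drop K1: Z13, Z6, Z10 uncovered — not redundant.
Drop K2: Z7, Z8 uncovered — not redundant.
Drop K8: Z1 uncovered — not redundant.
None of the camera mounts in C is redundant.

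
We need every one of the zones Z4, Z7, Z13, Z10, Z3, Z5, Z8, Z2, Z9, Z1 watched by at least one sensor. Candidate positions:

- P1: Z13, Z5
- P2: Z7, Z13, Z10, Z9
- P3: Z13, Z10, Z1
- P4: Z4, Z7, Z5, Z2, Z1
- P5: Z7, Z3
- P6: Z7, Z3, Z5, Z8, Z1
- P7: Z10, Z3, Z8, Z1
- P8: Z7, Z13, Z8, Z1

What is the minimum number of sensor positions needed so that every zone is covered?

P2, P4, P6 together cover {Z4, Z7, Z13, Z10, Z3, Z5, Z8, Z2, Z9, Z1} — every zone.
No 2 of the 8 sensor positions cover everything (all 28 pairs fall short), so 3 is minimum.

3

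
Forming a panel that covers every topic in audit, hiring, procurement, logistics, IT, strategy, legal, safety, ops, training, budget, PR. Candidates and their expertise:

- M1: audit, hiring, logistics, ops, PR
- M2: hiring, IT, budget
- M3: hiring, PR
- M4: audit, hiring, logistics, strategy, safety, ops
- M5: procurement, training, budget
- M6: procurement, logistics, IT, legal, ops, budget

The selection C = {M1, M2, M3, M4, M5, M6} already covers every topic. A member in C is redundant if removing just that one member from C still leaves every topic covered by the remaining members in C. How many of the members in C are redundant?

3

Drop M1: the rest still cover every topic — redundant.
Drop M2: the rest still cover every topic — redundant.
Drop M3: the rest still cover every topic — redundant.
Drop M4: strategy, safety uncovered — not redundant.
Drop M5: training uncovered — not redundant.
Drop M6: legal uncovered — not redundant.
3 redundant: M1, M2, M3.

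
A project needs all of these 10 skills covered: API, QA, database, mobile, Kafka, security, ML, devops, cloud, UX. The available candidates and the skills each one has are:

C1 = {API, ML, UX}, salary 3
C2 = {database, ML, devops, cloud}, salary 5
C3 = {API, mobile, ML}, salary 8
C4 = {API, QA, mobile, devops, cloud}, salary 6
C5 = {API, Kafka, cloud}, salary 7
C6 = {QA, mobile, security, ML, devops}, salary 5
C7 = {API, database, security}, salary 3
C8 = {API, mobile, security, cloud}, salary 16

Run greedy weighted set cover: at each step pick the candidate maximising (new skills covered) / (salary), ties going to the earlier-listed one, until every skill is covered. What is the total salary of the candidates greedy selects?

20

Pick 1: C1 adds 3 new (API, ML, UX) at salary 3 (ratio 3/3).
Pick 2: C6 adds 4 new (QA, mobile, security, devops) at salary 5 (ratio 4/5).
Pick 3: C2 adds 2 new (database, cloud) at salary 5 (ratio 2/5).
Pick 4: C5 adds 1 new (Kafka) at salary 7 (ratio 1/7).
Greedy total salary: 3 + 5 + 5 + 7 = 20. (The true optimum is 18, so greedy overshoots here.)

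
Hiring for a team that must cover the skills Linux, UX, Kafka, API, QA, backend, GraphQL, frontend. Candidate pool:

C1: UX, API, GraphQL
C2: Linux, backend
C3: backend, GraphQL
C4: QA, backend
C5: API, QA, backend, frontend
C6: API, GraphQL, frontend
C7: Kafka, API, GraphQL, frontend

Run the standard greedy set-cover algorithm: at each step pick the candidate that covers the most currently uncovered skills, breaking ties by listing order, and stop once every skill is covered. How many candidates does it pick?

Pick 1: C5 covers 4 new skills (API, QA, backend, frontend).
Pick 2: C1 covers 2 new skills (UX, GraphQL).
Pick 3: C2 covers 1 new skills (Linux).
Pick 4: C7 covers 1 new skills (Kafka).
Greedy uses 4 candidates.

4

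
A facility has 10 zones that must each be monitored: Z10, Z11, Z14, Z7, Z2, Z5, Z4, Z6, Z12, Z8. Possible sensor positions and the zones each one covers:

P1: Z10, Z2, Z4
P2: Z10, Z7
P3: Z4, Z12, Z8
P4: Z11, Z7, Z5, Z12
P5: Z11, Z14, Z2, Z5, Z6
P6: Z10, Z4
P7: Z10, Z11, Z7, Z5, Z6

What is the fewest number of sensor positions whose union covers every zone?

P2, P3, P5 together cover {Z10, Z11, Z14, Z7, Z2, Z5, Z4, Z6, Z12, Z8} — every zone.
No 2 of the 7 sensor positions cover everything (all 21 pairs fall short), so 3 is minimum.

3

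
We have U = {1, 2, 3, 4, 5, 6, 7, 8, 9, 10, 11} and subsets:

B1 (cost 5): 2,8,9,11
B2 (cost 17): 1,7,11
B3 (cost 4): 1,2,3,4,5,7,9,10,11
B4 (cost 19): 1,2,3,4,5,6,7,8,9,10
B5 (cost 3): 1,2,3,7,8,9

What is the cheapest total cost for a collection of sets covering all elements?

23

B3, B4 cover every element at cost 4 + 19 = 23.
Any cover uses at least 2 sets; among all covering selections none totals below 23.
Greedy by coverage-per-cost would pick B3, B5, B4 for 26 — worse than the optimum 23.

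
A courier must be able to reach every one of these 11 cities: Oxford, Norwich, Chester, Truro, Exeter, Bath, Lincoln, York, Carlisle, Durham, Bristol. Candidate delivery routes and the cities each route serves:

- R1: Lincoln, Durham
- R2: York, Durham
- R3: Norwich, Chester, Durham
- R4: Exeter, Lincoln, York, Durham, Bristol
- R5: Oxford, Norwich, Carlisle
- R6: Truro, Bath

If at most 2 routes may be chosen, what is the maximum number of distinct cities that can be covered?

Choosing R4, R5 covers {Oxford, Norwich, Exeter, Lincoln, York, Carlisle, Durham, Bristol} — 8 cities.
No choice of 2 routes does better; here Chester, Truro, Bath are left uncovered.

8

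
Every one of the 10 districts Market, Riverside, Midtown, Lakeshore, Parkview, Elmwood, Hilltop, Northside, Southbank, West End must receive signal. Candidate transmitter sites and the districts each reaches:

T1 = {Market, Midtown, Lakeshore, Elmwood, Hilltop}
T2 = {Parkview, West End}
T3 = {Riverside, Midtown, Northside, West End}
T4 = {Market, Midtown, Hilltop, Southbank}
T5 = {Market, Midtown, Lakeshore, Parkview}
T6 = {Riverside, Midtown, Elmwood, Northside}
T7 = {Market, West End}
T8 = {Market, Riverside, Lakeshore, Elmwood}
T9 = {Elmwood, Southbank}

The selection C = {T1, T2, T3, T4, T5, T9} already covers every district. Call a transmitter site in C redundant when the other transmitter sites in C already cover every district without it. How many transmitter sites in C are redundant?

5

Drop T1: the rest still cover every district — redundant.
Drop T2: the rest still cover every district — redundant.
Drop T3: Riverside, Northside uncovered — not redundant.
Drop T4: the rest still cover every district — redundant.
Drop T5: the rest still cover every district — redundant.
Drop T9: the rest still cover every district — redundant.
5 redundant: T1, T2, T4, T5, T9.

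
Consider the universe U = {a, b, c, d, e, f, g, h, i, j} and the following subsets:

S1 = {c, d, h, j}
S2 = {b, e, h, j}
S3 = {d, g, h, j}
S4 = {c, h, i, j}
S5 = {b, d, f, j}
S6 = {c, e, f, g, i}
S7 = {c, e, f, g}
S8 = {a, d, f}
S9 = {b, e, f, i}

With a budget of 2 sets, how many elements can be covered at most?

Choosing S1, S6 covers {c, d, e, f, g, h, i, j} — 8 elements.
No choice of 2 sets does better; here a, b are left uncovered.

8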